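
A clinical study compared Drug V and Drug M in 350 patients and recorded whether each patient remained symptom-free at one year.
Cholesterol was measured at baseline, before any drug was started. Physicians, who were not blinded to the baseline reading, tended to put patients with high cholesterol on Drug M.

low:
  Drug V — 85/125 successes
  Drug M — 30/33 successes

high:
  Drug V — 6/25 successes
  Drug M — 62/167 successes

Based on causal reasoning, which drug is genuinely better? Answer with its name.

The imbalance in cholesterol arose from how patients were allocated, not from anything the drug did; and cholesterol independently affects the outcome. The pooled gap is confounded — condition on cholesterol.
Within each level — low: 68.0% vs 90.9%; high: 24.0% vs 37.1% — Drug M is higher every time.

Drug M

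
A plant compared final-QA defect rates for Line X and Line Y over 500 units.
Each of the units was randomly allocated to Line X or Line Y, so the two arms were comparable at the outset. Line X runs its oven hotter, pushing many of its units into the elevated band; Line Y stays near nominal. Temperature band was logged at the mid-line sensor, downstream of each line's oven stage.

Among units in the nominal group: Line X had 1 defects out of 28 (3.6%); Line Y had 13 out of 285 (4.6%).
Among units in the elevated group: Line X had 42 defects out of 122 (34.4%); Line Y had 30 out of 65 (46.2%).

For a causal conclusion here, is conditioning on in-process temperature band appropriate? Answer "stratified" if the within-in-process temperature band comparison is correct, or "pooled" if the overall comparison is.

pooled

The in-process temperature band-specific comparison favours Line X throughout, but the pooled figures favour Line Y. The question is whether to condition on in-process temperature band.
In-process temperature band is recorded after the line and is itself shifted by it — it sits on the causal path from line to outcome. Conditioning on a mediator would strip out part of the effect we want; the pooled comparison gives the total causal effect.
Pooled: Line X 28.7% vs Line Y 12.3%; Line Y is lower overall.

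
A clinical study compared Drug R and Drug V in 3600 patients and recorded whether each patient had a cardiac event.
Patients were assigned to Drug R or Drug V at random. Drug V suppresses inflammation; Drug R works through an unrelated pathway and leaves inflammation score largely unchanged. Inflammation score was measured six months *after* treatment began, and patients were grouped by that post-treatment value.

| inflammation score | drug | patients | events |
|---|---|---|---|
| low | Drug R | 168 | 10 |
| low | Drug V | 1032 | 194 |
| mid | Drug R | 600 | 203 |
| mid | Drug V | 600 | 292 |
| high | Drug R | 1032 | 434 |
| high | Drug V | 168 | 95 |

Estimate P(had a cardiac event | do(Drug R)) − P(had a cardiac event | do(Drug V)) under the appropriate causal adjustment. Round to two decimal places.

Because the drug influences inflammation score, inflammation score is a post-treatment mediator, not a confounder. Stratifying on it would bias the estimate; the causal effect is the crude pooled difference.
The causal difference is the pooled difference: 0.359 − 0.323 = +0.037.

+0.04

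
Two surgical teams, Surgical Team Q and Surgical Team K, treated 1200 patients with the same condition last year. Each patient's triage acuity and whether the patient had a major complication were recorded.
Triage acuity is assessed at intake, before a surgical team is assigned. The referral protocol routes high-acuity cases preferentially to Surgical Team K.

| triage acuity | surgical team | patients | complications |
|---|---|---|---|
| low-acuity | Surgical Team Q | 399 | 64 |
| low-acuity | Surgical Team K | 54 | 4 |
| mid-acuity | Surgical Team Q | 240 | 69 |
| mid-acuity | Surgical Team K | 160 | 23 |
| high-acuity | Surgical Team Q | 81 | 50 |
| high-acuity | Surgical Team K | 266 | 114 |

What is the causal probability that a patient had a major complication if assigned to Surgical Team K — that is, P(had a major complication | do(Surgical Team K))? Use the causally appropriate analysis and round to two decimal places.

Within every triage acuity level Surgical Team K has the lower rate, yet pooled Surgical Team Q does — Simpson's reversal.
Triage acuity satisfies the back-door criterion: it is not a descendant of the surgical team, and it blocks the spurious path from surgical team to outcome. Adjusting for it (i.e., using the within-triage acuity rates) gives the causal effect.
Standardising Surgical Team K to the population triage acuity mix: 0.378·4/54 + 0.333·23/160 + 0.289·114/266 = 0.200.

0.20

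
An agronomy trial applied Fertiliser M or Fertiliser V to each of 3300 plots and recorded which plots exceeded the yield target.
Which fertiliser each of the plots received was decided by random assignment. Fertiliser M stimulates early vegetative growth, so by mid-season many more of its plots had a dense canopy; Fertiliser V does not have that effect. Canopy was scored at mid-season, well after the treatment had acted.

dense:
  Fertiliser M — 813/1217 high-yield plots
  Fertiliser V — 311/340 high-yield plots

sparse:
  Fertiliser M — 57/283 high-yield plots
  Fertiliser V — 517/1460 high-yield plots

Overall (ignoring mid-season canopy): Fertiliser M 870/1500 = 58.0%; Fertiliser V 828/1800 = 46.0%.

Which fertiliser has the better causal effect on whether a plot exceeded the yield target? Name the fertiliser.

The stratified and pooled comparisons disagree (Fertiliser V wins within each mid-season canopy; Fertiliser M wins overall), so the answer turns on the causal role of mid-season canopy.
The distribution of mid-season canopy is itself part of what the fertiliser does — it is an intermediate outcome. Holding it fixed would remove that part of the effect; the total effect is the pooled difference.
Pooled: Fertiliser M 58.0% vs Fertiliser V 46.0%; Fertiliser M is higher overall.

Fertiliser M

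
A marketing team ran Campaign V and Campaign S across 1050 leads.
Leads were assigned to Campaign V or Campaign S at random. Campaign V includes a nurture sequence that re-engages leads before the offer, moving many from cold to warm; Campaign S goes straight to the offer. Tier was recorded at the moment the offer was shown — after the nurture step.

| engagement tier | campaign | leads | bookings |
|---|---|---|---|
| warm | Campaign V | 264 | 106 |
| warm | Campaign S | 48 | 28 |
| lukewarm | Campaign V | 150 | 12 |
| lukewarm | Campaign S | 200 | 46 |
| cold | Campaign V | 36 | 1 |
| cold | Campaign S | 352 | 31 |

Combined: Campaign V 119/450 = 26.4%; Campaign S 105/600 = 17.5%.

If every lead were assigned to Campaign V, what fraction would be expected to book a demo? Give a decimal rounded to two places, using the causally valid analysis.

0.26

Engagement tier is recorded after the campaign and is itself shifted by it — it sits on the causal path from campaign to outcome. Conditioning on a mediator would strip out part of the effect we want; the pooled comparison gives the total causal effect.
So P(outcome | do(Campaign V)) is just the pooled rate for Campaign V: 119/450 = 0.264.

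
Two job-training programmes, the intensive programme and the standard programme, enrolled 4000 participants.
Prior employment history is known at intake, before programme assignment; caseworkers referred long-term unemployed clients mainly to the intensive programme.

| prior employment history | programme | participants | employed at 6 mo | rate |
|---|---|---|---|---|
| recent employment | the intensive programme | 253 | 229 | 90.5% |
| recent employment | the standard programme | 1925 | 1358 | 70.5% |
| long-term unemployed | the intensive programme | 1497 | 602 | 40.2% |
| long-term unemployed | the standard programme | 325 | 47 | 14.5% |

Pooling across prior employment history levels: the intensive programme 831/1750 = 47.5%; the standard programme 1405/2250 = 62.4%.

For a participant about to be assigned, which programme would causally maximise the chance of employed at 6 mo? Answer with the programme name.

Since prior employment history is a pre-existing factor (not a product of the programme) and it affects the outcome on its own, it is a confounder. The stratified rates, not the pooled rate, identify the causal effect.
Within each level — recent employment: 90.5% vs 70.5%; long-term unemployed: 40.2% vs 14.5% — the intensive programme is higher every time.

the intensive programme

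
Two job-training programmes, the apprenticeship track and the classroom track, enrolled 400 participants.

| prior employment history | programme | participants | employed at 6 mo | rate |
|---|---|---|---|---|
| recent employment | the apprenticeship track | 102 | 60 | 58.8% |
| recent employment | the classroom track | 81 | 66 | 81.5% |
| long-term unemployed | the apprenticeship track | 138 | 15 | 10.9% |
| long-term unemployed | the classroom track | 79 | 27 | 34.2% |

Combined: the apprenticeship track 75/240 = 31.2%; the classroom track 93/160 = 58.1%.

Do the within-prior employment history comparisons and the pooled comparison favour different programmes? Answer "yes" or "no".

Within each prior employment history level (recent employment 58.8% vs 81.5%; long-term unemployed 10.9% vs 34.2%), the classroom track has the higher rate every time. Pooled: 31.2% vs 58.1% — the classroom track has the higher rate overall. They agree.

no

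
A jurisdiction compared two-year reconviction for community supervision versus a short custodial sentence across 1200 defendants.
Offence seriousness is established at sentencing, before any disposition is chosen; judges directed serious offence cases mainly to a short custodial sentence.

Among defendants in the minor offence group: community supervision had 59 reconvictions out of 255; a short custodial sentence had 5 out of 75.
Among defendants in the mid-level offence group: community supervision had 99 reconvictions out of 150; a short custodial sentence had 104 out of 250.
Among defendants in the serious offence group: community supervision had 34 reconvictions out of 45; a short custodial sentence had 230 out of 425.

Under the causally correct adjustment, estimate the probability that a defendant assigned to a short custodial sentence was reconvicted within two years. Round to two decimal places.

0.37

Nothing the disposition does changes offence seriousness; the imbalance is an allocation artefact. With offence seriousness also predicting the outcome, the pooled figure is confounded, and the within-stratum comparison is the causal one.
Standardising a short custodial sentence to the population offence seriousness mix: 0.275·5/75 + 0.333·104/250 + 0.392·230/425 = 0.369.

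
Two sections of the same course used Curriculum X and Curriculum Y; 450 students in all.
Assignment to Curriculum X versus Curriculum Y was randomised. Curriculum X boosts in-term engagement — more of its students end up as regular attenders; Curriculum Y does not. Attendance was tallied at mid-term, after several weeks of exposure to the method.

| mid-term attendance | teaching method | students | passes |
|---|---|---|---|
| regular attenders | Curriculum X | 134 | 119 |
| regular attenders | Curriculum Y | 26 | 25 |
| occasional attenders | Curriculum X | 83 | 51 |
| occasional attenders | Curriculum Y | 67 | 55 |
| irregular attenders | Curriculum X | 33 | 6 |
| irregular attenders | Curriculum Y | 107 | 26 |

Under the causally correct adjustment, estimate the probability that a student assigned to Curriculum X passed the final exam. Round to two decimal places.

The mid-term attendance-specific comparison favours Curriculum Y throughout, but the pooled figures favour Curriculum X. The question is whether to condition on mid-term attendance.
Mid-term attendance here is a post-treatment variable shaped by the teaching method; conditioning on it would introduce bias rather than remove it. The overall comparison is the causal one.
So P(outcome | do(Curriculum X)) is just the pooled rate for Curriculum X: 176/250 = 0.704.

0.70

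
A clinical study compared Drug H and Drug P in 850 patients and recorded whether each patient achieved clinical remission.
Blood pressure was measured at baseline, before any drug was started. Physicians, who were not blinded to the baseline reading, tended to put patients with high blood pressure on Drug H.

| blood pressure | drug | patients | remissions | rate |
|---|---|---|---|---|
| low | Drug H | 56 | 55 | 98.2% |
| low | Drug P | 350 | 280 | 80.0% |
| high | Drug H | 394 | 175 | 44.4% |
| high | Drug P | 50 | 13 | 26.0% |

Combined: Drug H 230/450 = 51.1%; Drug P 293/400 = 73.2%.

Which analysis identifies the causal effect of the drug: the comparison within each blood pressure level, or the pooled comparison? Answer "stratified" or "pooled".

The stratified and pooled comparisons disagree (Drug H wins within each blood pressure; Drug P wins overall), so the answer turns on the causal role of blood pressure.
The imbalance in blood pressure arose from how patients were allocated, not from anything the drug did; and blood pressure independently affects the outcome. The pooled gap is confounded — condition on blood pressure.
Within each level — low: 98.2% vs 80.0%; high: 44.4% vs 26.0% — Drug H is higher every time.

stratified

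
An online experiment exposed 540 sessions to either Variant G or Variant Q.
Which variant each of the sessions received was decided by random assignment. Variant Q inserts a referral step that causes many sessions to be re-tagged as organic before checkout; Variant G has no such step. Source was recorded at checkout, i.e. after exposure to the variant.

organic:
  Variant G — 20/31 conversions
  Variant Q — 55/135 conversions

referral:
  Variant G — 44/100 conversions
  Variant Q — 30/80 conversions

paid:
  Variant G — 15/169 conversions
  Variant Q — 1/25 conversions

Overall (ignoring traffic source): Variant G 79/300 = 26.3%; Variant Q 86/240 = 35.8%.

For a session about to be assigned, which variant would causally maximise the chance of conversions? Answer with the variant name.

Variant Q

Within every traffic source level Variant G has the higher rate, yet pooled Variant Q does — Simpson's reversal.
Traffic source lies on the pathway variant → traffic source → outcome, so adjusting for it blocks the indirect effect. For the total causal effect of variant, use the unadjusted pooled rates.
Pooled: Variant G 26.3% vs Variant Q 35.8%; Variant Q is higher overall.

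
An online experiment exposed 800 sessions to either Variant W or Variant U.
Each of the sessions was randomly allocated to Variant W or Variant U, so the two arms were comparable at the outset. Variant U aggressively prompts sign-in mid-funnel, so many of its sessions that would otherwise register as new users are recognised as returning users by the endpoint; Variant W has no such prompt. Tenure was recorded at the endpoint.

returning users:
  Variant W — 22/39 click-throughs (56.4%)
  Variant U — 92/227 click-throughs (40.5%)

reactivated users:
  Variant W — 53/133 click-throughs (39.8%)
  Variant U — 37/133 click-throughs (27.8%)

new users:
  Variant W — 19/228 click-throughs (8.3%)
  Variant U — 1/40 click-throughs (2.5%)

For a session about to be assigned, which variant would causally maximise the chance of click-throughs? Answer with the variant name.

Because the variant influences user tenure, user tenure is a post-treatment mediator, not a confounder. Stratifying on it would bias the estimate; the causal effect is the crude pooled difference.
Pooled: Variant W 23.5% vs Variant U 32.5%; Variant U is higher overall.

Variant U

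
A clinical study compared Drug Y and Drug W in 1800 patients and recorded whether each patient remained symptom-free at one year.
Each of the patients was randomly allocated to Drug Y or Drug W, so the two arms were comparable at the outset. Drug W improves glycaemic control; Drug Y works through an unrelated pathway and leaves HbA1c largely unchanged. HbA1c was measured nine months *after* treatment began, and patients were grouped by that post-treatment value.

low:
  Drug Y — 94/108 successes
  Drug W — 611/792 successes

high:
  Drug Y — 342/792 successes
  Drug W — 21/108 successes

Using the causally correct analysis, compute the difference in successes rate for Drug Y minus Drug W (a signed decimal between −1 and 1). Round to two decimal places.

HbA1c here is a post-treatment variable shaped by the drug; conditioning on it would introduce bias rather than remove it. The overall comparison is the causal one.
The causal difference is the pooled difference: 0.484 − 0.702 = -0.218.

-0.22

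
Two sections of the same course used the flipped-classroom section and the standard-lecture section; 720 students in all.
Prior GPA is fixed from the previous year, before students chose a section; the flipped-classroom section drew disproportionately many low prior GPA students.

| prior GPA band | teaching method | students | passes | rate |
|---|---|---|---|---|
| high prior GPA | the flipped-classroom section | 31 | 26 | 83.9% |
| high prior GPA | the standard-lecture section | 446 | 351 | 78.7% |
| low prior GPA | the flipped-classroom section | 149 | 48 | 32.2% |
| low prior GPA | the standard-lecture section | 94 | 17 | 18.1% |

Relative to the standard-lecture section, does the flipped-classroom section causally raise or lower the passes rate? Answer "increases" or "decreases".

Within every prior GPA band level the flipped-classroom section has the higher rate, yet pooled the standard-lecture section does — Simpson's reversal.
Prior GPA band satisfies the back-door criterion: it is not a descendant of the teaching method, and it blocks the spurious path from teaching method to outcome. Adjusting for it (i.e., using the within-prior GPA band rates) gives the causal effect.
Within each level — high prior GPA: 83.9% vs 78.7%; low prior GPA: 32.2% vs 18.1% — the flipped-classroom section is higher every time.

increases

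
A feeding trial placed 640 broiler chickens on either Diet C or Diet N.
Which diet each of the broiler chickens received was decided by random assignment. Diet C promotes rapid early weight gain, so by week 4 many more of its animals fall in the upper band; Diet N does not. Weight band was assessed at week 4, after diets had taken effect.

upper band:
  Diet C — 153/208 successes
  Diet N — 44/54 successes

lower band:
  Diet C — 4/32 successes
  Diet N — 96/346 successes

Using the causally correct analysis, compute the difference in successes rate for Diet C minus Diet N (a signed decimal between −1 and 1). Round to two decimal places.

+0.30

Diet N is higher inside every week-4 weight band stratum but Diet C is higher in aggregate. Whether to stratify depends on how week-4 weight band relates to the diet.
Week-4 weight band lies on the pathway diet → week-4 weight band → outcome, so adjusting for it blocks the indirect effect. For the total causal effect of diet, use the unadjusted pooled rates.
The causal difference is the pooled difference: 0.654 − 0.350 = +0.304.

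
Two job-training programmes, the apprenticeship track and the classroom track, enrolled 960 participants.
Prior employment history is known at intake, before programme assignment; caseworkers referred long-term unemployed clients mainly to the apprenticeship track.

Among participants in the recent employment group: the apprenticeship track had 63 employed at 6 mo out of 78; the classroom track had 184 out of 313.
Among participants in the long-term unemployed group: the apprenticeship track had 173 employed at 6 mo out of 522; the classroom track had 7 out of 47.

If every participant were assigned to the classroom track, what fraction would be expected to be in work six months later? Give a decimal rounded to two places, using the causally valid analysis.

The prior employment history-specific comparison favours the apprenticeship track throughout, but the pooled figures favour the classroom track. The question is whether to condition on prior employment history.
Prior employment history satisfies the back-door criterion: it is not a descendant of the programme, and it blocks the spurious path from programme to outcome. Adjusting for it (i.e., using the within-prior employment history rates) gives the causal effect.
Standardising the classroom track to the population prior employment history mix: 0.407·184/313 + 0.593·7/47 = 0.328.

0.33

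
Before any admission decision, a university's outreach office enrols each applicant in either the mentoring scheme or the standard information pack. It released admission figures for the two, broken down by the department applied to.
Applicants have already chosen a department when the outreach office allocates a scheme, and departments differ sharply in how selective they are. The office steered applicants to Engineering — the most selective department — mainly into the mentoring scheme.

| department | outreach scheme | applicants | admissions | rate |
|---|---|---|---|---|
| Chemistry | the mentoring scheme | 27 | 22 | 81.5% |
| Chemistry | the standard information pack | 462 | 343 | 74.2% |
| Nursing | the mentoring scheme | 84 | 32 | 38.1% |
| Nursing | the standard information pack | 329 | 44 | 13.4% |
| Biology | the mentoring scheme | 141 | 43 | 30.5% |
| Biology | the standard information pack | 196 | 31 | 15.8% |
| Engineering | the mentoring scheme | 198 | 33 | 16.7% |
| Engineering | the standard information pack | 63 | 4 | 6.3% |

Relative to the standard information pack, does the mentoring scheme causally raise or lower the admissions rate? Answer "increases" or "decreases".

The stratified and pooled comparisons disagree (the mentoring scheme wins within each department; the standard information pack wins overall), so the answer turns on the causal role of department.
Here department is a common cause — it drives both which outreach scheme a case falls under and the outcome. The crude comparison mixes populations; the stratum-specific rates are the causally relevant ones.
Within each level — Chemistry: 81.5% vs 74.2%; Nursing: 38.1% vs 13.4%; Biology: 30.5% vs 15.8%; Engineering: 16.7% vs 6.3% — the mentoring scheme is higher every time.

increases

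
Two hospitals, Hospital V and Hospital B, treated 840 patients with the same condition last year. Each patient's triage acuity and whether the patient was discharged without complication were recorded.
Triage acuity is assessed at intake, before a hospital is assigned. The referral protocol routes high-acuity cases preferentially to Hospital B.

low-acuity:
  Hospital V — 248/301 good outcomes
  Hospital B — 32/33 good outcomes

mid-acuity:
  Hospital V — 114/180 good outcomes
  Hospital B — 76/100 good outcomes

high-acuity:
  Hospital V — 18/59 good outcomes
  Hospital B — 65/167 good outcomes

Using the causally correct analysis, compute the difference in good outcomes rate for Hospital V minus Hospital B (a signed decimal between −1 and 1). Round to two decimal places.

Hospital B is higher inside every triage acuity stratum but Hospital V is higher in aggregate. Whether to stratify depends on how triage acuity relates to the hospital.
Triage acuity is set before the hospital has any effect — it is not caused by the hospital — and it independently drives the outcome. That makes it a confounder, so the causal comparison is within triage acuity levels.
Adjusting over the population distribution of triage acuity: 0.398·(0.824−0.970) + 0.333·(0.633−0.760) + 0.269·(0.305−0.389) = -0.123.

-0.12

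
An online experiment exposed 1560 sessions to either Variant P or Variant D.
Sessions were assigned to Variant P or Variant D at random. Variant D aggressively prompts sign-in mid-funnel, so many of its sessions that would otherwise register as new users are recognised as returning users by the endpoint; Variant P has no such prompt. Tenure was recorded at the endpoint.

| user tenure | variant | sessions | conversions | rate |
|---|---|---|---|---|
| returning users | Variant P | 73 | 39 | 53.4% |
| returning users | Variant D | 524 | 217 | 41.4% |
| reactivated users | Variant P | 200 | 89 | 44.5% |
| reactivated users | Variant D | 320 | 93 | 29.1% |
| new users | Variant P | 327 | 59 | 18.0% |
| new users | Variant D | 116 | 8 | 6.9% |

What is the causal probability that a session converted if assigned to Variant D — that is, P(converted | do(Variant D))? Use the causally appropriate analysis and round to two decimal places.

The stratified and pooled comparisons disagree (Variant P wins within each user tenure; Variant D wins overall), so the answer turns on the causal role of user tenure.
Because the variant influences user tenure, user tenure is a post-treatment mediator, not a confounder. Stratifying on it would bias the estimate; the causal effect is the crude pooled difference.
So P(outcome | do(Variant D)) is just the pooled rate for Variant D: 318/960 = 0.331.

0.33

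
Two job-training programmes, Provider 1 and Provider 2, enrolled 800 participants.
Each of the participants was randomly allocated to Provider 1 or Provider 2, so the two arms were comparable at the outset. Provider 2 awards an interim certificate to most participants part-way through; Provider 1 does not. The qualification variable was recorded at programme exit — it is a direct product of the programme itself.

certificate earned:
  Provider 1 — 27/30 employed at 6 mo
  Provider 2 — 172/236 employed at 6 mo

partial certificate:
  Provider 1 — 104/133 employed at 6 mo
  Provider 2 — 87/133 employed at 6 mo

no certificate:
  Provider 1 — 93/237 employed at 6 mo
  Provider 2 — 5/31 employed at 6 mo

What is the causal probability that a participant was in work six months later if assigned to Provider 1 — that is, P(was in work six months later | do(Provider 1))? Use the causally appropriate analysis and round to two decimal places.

0.56

Qualification attained during the programme lies on the pathway programme → qualification attained during the programme → outcome, so adjusting for it blocks the indirect effect. For the total causal effect of programme, use the unadjusted pooled rates.
So P(outcome | do(Provider 1)) is just the pooled rate for Provider 1: 224/400 = 0.560.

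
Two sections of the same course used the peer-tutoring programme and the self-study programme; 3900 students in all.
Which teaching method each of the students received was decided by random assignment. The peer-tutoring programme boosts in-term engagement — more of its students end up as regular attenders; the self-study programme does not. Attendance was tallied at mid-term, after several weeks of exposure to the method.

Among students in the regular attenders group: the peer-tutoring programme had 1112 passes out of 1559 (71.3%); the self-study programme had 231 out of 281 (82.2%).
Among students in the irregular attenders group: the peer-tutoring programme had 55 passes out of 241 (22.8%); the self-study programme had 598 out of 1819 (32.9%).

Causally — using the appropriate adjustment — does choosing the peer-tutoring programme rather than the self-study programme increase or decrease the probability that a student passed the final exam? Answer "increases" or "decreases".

Mid-term attendance is recorded after the teaching method and is itself shifted by it — it sits on the causal path from teaching method to outcome. Conditioning on a mediator would strip out part of the effect we want; the pooled comparison gives the total causal effect.
Pooled: the peer-tutoring programme 64.8% vs the self-study programme 39.5%; the peer-tutoring programme is higher overall.

increases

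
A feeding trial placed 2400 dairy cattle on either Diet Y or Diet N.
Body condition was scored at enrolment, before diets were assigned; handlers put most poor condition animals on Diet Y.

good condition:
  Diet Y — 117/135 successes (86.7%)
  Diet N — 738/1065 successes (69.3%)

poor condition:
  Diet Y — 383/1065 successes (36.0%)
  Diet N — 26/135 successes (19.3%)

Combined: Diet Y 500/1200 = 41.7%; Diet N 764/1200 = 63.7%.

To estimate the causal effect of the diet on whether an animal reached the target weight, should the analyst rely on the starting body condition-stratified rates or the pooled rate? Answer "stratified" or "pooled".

Nothing the diet does changes starting body condition; the imbalance is an allocation artefact. With starting body condition also predicting the outcome, the pooled figure is confounded, and the within-stratum comparison is the causal one.
Within each level — good condition: 86.7% vs 69.3%; poor condition: 36.0% vs 19.3% — Diet Y is higher every time.

stratified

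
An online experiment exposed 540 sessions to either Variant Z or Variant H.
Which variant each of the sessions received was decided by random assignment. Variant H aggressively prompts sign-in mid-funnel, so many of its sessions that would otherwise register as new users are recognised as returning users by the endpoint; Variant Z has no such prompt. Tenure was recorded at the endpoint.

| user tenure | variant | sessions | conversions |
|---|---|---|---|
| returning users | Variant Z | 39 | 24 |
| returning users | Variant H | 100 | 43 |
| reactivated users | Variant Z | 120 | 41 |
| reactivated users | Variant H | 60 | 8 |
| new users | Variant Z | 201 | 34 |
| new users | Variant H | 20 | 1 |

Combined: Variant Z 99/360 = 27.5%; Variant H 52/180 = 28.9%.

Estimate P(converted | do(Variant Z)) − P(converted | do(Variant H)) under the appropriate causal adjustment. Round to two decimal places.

Within every user tenure level Variant Z has the higher rate, yet pooled Variant H does — Simpson's reversal.
Stratifying would compare variants among sessions the variants themselves sorted into user tenure groups — a form of selection on an intermediate. The unconditioned pooled rates give the total causal effect.
The causal difference is the pooled difference: 0.275 − 0.289 = -0.014.

-0.01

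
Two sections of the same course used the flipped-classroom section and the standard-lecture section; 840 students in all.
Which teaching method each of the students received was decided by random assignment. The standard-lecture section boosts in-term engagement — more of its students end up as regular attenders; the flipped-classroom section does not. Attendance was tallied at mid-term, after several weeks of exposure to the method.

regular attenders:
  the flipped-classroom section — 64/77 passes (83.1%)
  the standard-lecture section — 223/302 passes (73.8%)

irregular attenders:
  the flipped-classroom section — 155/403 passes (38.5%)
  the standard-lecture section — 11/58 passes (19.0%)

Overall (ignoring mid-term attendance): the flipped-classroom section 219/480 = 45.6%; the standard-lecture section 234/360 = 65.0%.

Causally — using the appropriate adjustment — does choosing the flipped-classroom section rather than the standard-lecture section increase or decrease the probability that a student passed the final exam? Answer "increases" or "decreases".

Mid-term attendance lies on the pathway teaching method → mid-term attendance → outcome, so adjusting for it blocks the indirect effect. For the total causal effect of teaching method, use the unadjusted pooled rates.
Pooled: the flipped-classroom section 45.6% vs the standard-lecture section 65.0%; the standard-lecture section is higher overall.

decreases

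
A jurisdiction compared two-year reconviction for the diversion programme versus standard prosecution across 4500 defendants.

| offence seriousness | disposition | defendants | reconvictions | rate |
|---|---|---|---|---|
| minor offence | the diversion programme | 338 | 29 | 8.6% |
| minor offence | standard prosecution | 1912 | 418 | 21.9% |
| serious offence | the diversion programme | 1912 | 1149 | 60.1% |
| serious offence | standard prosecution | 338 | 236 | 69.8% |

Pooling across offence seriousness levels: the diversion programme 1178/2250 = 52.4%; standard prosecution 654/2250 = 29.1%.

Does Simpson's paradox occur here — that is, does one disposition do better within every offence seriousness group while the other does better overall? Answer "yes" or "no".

yes

Within each offence seriousness level (minor offence 8.6% vs 21.9%; serious offence 60.1% vs 69.8%), the diversion programme has the lower rate every time. Pooled: 52.4% vs 29.1% — standard prosecution has the lower rate overall. The two comparisons disagree.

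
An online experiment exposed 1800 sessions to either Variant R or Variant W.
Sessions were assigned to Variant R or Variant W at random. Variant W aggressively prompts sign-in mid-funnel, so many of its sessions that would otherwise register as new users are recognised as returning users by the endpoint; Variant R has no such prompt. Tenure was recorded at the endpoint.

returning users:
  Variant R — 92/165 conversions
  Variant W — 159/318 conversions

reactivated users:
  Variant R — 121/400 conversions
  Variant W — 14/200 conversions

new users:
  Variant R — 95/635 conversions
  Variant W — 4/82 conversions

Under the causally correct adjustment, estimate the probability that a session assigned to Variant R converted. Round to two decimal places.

0.26

Within every user tenure level Variant R has the higher rate, yet pooled Variant W does — Simpson's reversal.
User tenure is recorded after the variant and is itself shifted by it — it sits on the causal path from variant to outcome. Conditioning on a mediator would strip out part of the effect we want; the pooled comparison gives the total causal effect.
So P(outcome | do(Variant R)) is just the pooled rate for Variant R: 308/1200 = 0.257.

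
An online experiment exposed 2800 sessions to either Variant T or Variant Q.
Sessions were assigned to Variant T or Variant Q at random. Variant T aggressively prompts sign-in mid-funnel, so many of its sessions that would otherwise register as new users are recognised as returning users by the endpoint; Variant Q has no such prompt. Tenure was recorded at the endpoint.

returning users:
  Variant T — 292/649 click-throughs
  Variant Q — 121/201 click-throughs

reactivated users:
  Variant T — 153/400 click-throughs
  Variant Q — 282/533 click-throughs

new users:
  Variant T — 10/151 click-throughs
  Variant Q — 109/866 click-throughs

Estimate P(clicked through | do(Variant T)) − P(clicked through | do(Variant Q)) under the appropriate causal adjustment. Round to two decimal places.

+0.06

Because the variant influences user tenure, user tenure is a post-treatment mediator, not a confounder. Stratifying on it would bias the estimate; the causal effect is the crude pooled difference.
The causal difference is the pooled difference: 0.379 − 0.320 = +0.059.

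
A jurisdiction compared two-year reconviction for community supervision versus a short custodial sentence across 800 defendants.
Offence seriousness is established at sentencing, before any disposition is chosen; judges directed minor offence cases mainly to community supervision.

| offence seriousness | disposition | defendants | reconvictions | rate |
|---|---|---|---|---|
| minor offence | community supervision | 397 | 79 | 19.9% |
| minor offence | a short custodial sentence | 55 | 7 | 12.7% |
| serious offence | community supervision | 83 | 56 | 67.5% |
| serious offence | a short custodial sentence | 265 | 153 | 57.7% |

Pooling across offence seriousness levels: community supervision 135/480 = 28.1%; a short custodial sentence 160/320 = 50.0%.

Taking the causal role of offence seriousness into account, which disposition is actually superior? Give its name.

Within every offence seriousness level a short custodial sentence has the lower rate, yet pooled community supervision does — Simpson's reversal.
Offence seriousness differs across dispositions for reasons unrelated to any effect of the disposition itself, and it separately predicts the outcome — a classic confounder. We must compare within offence seriousness levels.
Within each level — minor offence: 19.9% vs 12.7%; serious offence: 67.5% vs 57.7% — a short custodial sentence is lower every time.

a short custodial sentence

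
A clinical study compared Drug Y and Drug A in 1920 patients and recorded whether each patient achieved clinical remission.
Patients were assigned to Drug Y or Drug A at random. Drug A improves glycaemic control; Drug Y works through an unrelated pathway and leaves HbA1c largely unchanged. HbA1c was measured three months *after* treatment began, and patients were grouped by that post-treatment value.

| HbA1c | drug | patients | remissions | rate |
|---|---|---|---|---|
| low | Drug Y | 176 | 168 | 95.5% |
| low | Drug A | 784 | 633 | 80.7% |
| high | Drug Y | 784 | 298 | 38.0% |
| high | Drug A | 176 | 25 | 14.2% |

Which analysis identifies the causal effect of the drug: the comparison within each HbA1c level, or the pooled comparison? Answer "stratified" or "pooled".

Stratifying would compare drugs among patients the drugs themselves sorted into HbA1c groups — a form of selection on an intermediate. The unconditioned pooled rates give the total causal effect.
Pooled: Drug Y 48.5% vs Drug A 68.5%; Drug A is higher overall.

pooled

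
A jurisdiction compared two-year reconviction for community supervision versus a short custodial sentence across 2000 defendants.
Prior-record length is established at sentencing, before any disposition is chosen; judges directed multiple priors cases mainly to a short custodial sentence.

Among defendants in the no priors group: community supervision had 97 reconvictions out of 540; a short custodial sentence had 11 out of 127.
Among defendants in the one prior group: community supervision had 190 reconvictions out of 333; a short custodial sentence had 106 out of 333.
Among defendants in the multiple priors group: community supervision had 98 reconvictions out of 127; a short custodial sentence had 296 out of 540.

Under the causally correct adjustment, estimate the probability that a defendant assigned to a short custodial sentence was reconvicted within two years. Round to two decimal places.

0.32

Prior-record length differs across dispositions for reasons unrelated to any effect of the disposition itself, and it separately predicts the outcome — a classic confounder. We must compare within prior-record length levels.
Standardising a short custodial sentence to the population prior-record length mix: 0.334·11/127 + 0.333·106/333 + 0.334·296/540 = 0.318.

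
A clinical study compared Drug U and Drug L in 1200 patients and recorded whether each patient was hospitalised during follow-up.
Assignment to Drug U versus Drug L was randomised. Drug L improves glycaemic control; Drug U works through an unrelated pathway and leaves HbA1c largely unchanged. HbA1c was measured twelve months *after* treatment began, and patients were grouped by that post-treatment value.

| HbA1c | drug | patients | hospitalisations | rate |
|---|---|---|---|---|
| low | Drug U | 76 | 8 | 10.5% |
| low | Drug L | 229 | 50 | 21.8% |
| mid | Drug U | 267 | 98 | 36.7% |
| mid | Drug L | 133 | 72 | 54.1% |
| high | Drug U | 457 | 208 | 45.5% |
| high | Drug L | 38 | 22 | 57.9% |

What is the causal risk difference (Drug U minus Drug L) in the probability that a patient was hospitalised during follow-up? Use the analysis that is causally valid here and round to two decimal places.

The distribution of HbA1c is itself part of what the drug does — it is an intermediate outcome. Holding it fixed would remove that part of the effect; the total effect is the pooled difference.
The causal difference is the pooled difference: 0.393 − 0.360 = +0.033.

+0.03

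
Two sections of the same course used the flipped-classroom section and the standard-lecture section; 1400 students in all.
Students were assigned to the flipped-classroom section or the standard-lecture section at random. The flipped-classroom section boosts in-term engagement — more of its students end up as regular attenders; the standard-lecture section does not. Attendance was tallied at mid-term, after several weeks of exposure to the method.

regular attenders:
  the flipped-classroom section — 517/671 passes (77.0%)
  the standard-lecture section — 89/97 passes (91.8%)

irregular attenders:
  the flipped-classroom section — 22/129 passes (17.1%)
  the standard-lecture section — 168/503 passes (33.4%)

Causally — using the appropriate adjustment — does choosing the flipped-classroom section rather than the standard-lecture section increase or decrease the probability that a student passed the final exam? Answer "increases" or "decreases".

Within every mid-term attendance level the standard-lecture section has the higher rate, yet pooled the flipped-classroom section does — Simpson's reversal.
Mid-term attendance here is a post-treatment variable shaped by the teaching method; conditioning on it would introduce bias rather than remove it. The overall comparison is the causal one.
Pooled: the flipped-classroom section 67.4% vs the standard-lecture section 42.8%; the flipped-classroom section is higher overall.

increases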